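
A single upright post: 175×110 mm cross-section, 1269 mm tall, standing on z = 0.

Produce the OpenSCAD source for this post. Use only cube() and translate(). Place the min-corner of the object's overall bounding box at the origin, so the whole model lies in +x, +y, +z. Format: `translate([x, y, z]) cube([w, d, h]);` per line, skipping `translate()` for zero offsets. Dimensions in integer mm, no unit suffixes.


cube([175, 110, 1269]);


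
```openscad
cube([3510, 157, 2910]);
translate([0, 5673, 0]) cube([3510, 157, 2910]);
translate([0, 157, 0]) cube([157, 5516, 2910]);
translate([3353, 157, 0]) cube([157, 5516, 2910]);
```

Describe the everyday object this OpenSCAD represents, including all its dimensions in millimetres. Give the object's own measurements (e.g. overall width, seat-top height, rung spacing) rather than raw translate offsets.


The wall frame of a small rectangular building: four walls, each 2910 mm tall and 157 mm thick, enclosing a footprint 3510 mm (x) by 5830 mm (y) outside-to-outside, with no floor or roof. The front and back walls (the −y and +y sides) span the full width; the two side walls fit between them.


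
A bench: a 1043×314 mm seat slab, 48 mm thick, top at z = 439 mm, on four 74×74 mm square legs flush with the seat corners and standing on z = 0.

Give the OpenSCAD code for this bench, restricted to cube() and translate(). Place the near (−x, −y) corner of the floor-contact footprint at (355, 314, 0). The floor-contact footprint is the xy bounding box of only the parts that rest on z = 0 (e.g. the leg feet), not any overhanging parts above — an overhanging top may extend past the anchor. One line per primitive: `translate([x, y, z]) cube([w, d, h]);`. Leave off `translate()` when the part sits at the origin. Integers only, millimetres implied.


// leg_h = 439 − 48 = 391
translate([355, 314, 391]) cube([1043, 314, 48]);
translate([355, 314, 0]) cube([74, 74, 391]);
translate([355, 554, 0]) cube([74, 74, 391]);
translate([1324, 314, 0]) cube([74, 74, 391]);
translate([1324, 554, 0]) cube([74, 74, 391]);


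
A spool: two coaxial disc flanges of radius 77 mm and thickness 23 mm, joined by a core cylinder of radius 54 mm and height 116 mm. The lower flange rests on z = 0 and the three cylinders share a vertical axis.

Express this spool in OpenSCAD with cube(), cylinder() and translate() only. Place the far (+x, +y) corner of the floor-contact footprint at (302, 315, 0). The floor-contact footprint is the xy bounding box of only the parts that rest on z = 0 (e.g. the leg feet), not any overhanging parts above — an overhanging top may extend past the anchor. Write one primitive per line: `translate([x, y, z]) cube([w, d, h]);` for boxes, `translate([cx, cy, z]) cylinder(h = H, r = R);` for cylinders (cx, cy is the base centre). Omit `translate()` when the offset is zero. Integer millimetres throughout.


translate([225, 238, 0]) cylinder(h = 23, r = 77);
translate([225, 238, 23]) cylinder(h = 116, r = 54);
translate([225, 238, 139]) cylinder(h = 23, r = 77);


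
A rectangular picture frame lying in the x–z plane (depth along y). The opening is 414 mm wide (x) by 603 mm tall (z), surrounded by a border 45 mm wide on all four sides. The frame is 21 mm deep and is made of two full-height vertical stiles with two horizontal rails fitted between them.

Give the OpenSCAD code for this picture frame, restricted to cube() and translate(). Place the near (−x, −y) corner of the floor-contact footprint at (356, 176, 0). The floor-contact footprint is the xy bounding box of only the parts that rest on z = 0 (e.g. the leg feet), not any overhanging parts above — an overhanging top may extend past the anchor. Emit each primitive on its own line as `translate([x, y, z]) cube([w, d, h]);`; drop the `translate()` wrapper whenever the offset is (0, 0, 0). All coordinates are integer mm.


translate([356, 176, 0]) cube([45, 21, 693]);
translate([815, 176, 0]) cube([45, 21, 693]);
translate([401, 176, 0]) cube([414, 21, 45]);
translate([401, 176, 648]) cube([414, 21, 45]);


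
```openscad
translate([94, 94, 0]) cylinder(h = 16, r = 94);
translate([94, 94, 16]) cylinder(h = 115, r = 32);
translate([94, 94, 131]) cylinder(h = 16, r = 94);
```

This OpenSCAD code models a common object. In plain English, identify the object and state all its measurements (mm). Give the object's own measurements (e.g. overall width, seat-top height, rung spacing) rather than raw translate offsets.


A spool: two coaxial disc flanges of radius 94 mm and thickness 16 mm, joined by a core cylinder of radius 32 mm and height 115 mm. The lower flange rests on z = 0 and the three cylinders share a vertical axis.


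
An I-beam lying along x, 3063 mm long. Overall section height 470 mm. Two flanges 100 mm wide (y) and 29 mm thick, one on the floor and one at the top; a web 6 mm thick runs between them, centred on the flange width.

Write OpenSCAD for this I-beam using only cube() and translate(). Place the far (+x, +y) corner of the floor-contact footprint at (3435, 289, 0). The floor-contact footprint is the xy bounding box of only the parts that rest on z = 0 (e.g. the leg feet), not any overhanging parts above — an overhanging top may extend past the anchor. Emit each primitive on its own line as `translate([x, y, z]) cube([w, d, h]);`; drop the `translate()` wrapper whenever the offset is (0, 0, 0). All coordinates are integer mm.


translate([372, 189, 0]) cube([3063, 100, 29]);
translate([372, 236, 29]) cube([3063, 6, 412]);
translate([372, 189, 441]) cube([3063, 100, 29]);


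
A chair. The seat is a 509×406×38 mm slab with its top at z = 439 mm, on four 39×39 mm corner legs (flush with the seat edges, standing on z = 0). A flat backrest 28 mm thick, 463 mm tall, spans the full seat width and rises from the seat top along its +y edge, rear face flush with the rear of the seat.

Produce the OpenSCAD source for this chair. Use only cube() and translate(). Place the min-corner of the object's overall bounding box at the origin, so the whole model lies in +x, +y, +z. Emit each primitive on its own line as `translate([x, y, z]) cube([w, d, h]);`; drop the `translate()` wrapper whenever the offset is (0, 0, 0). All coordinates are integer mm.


translate([0, 0, 401]) cube([509, 406, 38]);
cube([39, 39, 401]);
translate([470, 0, 0]) cube([39, 39, 401]);
translate([0, 367, 0]) cube([39, 39, 401]);
translate([470, 367, 0]) cube([39, 39, 401]);
translate([0, 378, 439]) cube([509, 28, 463]);


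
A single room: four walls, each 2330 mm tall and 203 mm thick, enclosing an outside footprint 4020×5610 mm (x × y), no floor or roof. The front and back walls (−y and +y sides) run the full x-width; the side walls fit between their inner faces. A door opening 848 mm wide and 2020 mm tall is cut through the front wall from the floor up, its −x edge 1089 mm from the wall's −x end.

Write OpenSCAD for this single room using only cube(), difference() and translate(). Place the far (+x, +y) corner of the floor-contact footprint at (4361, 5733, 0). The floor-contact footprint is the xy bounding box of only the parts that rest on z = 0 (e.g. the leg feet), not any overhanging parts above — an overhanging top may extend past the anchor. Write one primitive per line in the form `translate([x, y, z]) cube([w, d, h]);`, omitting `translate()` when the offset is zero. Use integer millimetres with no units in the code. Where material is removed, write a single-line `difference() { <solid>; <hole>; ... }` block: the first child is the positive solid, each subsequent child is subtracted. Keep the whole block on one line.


difference() { translate([341, 123, 0]) cube([4020, 203, 2330]); translate([1430, 123, 0]) cube([848, 203, 2020]); }
translate([341, 5530, 0]) cube([4020, 203, 2330]);
translate([341, 326, 0]) cube([203, 5204, 2330]);
translate([4158, 326, 0]) cube([203, 5204, 2330]);


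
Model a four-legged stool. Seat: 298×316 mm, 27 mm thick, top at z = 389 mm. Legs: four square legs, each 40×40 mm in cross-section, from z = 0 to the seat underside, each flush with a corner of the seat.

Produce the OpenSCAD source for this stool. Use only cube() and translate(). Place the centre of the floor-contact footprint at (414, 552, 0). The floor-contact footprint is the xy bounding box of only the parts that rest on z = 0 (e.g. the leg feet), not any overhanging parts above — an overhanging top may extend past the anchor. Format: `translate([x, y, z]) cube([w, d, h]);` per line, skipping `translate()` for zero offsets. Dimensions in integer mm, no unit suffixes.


translate([265, 394, 362]) cube([298, 316, 27]);
translate([265, 394, 0]) cube([40, 40, 362]);
translate([523, 394, 0]) cube([40, 40, 362]);
translate([265, 670, 0]) cube([40, 40, 362]);
translate([523, 670, 0]) cube([40, 40, 362]);


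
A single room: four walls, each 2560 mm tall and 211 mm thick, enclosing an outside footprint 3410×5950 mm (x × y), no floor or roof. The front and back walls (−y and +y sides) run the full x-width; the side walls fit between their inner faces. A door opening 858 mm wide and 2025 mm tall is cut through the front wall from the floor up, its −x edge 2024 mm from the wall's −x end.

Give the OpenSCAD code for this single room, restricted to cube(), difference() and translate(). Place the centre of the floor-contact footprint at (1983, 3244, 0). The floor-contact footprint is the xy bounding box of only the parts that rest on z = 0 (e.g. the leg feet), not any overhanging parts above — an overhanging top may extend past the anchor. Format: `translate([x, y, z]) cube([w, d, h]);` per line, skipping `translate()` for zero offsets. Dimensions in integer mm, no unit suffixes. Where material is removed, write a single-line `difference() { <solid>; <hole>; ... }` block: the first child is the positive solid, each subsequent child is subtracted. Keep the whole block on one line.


difference() { translate([278, 269, 0]) cube([3410, 211, 2560]); translate([2302, 269, 0]) cube([858, 211, 2025]); }
translate([278, 6008, 0]) cube([3410, 211, 2560]);
translate([278, 480, 0]) cube([211, 5528, 2560]);
translate([3477, 480, 0]) cube([211, 5528, 2560]);


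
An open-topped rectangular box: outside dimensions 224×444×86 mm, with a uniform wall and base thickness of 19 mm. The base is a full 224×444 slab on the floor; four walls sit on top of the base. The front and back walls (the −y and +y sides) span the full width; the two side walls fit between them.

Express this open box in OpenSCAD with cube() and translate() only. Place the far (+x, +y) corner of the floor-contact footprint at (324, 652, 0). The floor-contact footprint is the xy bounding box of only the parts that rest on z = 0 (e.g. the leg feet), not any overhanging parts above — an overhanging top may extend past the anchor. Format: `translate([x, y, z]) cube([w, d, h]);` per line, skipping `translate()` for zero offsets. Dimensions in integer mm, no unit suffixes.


translate([100, 208, 0]) cube([224, 444, 19]);
translate([100, 208, 19]) cube([224, 19, 67]);
translate([100, 633, 19]) cube([224, 19, 67]);
translate([100, 227, 19]) cube([19, 406, 67]);
translate([305, 227, 19]) cube([19, 406, 67]);


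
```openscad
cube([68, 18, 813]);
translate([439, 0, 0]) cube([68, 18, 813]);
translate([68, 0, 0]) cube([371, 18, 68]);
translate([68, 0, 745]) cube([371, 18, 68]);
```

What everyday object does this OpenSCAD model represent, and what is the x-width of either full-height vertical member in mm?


A picture frame. The border width is 68 mm.

Four thin pieces enclosing a rectangular opening — a picture frame. The two full-height stiles are 813 mm tall; the top rail sits at z = 745 and is 68 mm tall, so the border above the opening is 813 − 745 = 68 mm, matching the stile x-width.


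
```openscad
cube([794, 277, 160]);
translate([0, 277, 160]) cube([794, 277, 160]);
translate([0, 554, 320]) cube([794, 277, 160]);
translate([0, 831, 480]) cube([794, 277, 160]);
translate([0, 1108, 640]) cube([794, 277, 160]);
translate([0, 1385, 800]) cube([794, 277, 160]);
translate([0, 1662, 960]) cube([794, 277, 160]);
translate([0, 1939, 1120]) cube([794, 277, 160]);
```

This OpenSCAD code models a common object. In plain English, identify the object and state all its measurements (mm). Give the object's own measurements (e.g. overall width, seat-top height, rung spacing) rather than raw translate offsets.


A straight staircase of 8 solid steps. Each step is 794 mm wide (x), 277 mm deep (y, the going) and 160 mm tall (the rise). The first step rests on the floor; each subsequent step sits one going further in +y and one rise higher in +z, directly behind and above the previous step with no overlap.


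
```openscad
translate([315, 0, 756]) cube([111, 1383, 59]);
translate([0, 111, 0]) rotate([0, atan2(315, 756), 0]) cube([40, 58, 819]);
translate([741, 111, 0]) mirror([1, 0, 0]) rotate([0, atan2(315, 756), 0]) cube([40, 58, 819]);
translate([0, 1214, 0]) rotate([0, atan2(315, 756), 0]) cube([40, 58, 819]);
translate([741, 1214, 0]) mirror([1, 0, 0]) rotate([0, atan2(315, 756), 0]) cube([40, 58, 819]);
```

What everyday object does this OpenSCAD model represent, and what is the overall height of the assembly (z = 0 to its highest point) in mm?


A sawhorse. The overall height is 815 mm.

A beam across two mirrored pairs of raked legs — a sawhorse. The beam's underside is at z = 756 (matching the legs' vertical rise in atan2(315, 756)) and the beam is 59 mm tall, so its top is at 756 + 59 = 815 mm. The raked legs top out at the beam's underside, so that is the highest point.


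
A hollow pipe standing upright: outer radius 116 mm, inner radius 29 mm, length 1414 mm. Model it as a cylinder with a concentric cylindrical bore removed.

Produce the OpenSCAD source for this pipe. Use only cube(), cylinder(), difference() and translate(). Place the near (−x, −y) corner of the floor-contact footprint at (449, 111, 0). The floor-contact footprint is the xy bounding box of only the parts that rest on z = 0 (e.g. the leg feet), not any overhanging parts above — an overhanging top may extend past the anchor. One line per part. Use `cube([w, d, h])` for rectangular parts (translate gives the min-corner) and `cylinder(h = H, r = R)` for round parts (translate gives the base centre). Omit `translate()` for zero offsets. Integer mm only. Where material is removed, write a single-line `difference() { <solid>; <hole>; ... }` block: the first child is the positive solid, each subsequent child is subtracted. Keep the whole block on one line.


difference() { translate([565, 227, 0]) cylinder(h = 1414, r = 116); translate([565, 227, 0]) cylinder(h = 1414, r = 29); }


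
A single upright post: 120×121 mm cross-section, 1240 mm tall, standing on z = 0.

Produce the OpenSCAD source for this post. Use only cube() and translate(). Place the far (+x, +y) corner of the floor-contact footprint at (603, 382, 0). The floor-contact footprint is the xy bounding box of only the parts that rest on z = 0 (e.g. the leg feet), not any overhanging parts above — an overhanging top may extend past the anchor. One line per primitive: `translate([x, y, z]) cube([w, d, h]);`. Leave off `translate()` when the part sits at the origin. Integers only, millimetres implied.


translate([483, 261, 0]) cube([120, 121, 1240]);


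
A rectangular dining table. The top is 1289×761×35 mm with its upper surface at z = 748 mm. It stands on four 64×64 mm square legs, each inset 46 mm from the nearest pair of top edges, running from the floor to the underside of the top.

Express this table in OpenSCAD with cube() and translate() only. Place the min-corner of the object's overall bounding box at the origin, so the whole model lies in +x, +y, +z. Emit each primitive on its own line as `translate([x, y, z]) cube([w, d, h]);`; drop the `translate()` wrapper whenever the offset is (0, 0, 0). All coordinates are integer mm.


// leg_h = 748 - 35 = 713
translate([0, 0, 713]) cube([1289, 761, 35]);
translate([46, 46, 0]) cube([64, 64, 713]);
translate([1179, 46, 0]) cube([64, 64, 713]);
translate([46, 651, 0]) cube([64, 64, 713]);
translate([1179, 651, 0]) cube([64, 64, 713]);


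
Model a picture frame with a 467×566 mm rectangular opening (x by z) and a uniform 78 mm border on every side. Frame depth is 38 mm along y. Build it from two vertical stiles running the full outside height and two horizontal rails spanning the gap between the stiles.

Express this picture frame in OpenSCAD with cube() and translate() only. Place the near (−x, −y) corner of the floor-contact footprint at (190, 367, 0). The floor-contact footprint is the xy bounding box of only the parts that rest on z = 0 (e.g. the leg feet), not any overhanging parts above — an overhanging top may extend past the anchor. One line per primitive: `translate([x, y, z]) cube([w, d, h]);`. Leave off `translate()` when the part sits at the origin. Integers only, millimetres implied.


translate([190, 367, 0]) cube([78, 38, 722]);
translate([735, 367, 0]) cube([78, 38, 722]);
translate([268, 367, 0]) cube([467, 38, 78]);
translate([268, 367, 644]) cube([467, 38, 78]);


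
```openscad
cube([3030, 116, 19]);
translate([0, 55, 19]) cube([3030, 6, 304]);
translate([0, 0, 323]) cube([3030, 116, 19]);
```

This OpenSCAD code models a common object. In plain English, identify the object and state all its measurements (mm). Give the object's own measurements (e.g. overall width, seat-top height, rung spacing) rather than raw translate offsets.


An I-beam lying along x, 3030 mm long. Overall section height 342 mm. Two flanges 116 mm wide (y) and 19 mm thick, one on the floor and one at the top; a web 6 mm thick runs between them, centred on the flange width.


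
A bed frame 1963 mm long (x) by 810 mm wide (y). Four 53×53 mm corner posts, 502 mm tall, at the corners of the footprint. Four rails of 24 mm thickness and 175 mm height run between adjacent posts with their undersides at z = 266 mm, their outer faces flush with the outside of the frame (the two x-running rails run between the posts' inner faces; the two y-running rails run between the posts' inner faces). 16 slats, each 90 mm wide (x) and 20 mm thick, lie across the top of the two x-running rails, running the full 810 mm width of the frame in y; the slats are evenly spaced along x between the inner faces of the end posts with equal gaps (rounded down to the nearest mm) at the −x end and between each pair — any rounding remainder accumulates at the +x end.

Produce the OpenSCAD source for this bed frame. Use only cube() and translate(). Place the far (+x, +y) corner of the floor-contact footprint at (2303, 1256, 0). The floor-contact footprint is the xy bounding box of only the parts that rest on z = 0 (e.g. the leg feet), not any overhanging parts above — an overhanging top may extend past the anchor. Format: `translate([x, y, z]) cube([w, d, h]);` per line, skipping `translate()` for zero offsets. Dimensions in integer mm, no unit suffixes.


translate([340, 446, 0]) cube([53, 53, 502]);
translate([340, 1203, 0]) cube([53, 53, 502]);
translate([2250, 446, 0]) cube([53, 53, 502]);
translate([2250, 1203, 0]) cube([53, 53, 502]);
translate([393, 446, 266]) cube([1857, 24, 175]);
translate([393, 1232, 266]) cube([1857, 24, 175]);
translate([340, 499, 266]) cube([24, 704, 175]);
translate([2279, 499, 266]) cube([24, 704, 175]);
translate([417, 446, 441]) cube([90, 810, 20]);
translate([531, 446, 441]) cube([90, 810, 20]);
translate([645, 446, 441]) cube([90, 810, 20]);
translate([759, 446, 441]) cube([90, 810, 20]);
translate([873, 446, 441]) cube([90, 810, 20]);
translate([987, 446, 441]) cube([90, 810, 20]);
translate([1101, 446, 441]) cube([90, 810, 20]);
translate([1215, 446, 441]) cube([90, 810, 20]);
translate([1329, 446, 441]) cube([90, 810, 20]);
translate([1443, 446, 441]) cube([90, 810, 20]);
translate([1557, 446, 441]) cube([90, 810, 20]);
translate([1671, 446, 441]) cube([90, 810, 20]);
translate([1785, 446, 441]) cube([90, 810, 20]);
translate([1899, 446, 441]) cube([90, 810, 20]);
translate([2013, 446, 441]) cube([90, 810, 20]);
translate([2127, 446, 441]) cube([90, 810, 20]);


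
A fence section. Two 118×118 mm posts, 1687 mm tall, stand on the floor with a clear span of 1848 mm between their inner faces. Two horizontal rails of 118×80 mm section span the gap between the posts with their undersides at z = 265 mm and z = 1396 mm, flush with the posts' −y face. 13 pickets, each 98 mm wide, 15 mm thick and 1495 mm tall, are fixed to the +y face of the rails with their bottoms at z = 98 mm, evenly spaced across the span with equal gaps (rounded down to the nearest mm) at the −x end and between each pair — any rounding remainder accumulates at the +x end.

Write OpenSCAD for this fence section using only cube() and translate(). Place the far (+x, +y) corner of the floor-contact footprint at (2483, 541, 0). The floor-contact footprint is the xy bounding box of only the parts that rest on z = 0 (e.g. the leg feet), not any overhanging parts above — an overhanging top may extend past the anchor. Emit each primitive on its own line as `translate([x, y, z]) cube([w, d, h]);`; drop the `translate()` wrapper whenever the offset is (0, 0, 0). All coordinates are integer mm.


translate([399, 423, 0]) cube([118, 118, 1687]);
translate([2365, 423, 0]) cube([118, 118, 1687]);
translate([517, 423, 265]) cube([1848, 118, 80]);
translate([517, 423, 1396]) cube([1848, 118, 80]);
translate([558, 541, 98]) cube([98, 15, 1495]);
translate([697, 541, 98]) cube([98, 15, 1495]);
translate([836, 541, 98]) cube([98, 15, 1495]);
translate([975, 541, 98]) cube([98, 15, 1495]);
translate([1114, 541, 98]) cube([98, 15, 1495]);
translate([1253, 541, 98]) cube([98, 15, 1495]);
translate([1392, 541, 98]) cube([98, 15, 1495]);
translate([1531, 541, 98]) cube([98, 15, 1495]);
translate([1670, 541, 98]) cube([98, 15, 1495]);
translate([1809, 541, 98]) cube([98, 15, 1495]);
translate([1948, 541, 98]) cube([98, 15, 1495]);
translate([2087, 541, 98]) cube([98, 15, 1495]);
translate([2226, 541, 98]) cube([98, 15, 1495]);


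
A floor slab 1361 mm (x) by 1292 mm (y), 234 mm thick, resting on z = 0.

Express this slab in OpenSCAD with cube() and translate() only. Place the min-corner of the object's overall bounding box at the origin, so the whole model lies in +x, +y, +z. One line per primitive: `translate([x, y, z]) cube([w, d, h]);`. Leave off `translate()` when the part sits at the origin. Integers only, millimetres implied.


cube([1361, 1292, 234]);


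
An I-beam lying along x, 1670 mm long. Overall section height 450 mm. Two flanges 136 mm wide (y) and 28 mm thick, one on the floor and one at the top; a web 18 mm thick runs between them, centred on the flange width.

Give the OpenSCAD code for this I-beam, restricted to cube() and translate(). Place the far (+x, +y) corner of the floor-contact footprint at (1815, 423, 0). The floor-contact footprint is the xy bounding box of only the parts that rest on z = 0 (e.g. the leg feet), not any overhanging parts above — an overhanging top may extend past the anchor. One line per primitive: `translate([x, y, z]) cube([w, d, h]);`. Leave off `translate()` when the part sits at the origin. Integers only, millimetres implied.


translate([145, 287, 0]) cube([1670, 136, 28]);
translate([145, 346, 28]) cube([1670, 18, 394]);
translate([145, 287, 422]) cube([1670, 136, 28]);


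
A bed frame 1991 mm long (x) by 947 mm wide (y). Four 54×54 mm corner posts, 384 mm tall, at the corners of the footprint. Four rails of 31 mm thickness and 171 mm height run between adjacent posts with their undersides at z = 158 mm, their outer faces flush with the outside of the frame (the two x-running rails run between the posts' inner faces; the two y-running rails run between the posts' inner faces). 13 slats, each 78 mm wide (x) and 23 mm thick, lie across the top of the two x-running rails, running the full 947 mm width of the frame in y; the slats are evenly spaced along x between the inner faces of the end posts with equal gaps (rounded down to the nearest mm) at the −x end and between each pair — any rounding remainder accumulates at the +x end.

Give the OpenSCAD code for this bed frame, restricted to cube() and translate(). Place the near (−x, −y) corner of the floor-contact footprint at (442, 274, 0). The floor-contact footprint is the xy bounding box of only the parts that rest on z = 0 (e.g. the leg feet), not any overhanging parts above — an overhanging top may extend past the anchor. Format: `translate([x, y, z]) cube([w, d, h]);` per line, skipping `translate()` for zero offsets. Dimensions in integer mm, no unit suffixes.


translate([442, 274, 0]) cube([54, 54, 384]);
translate([442, 1167, 0]) cube([54, 54, 384]);
translate([2379, 274, 0]) cube([54, 54, 384]);
translate([2379, 1167, 0]) cube([54, 54, 384]);
translate([496, 274, 158]) cube([1883, 31, 171]);
translate([496, 1190, 158]) cube([1883, 31, 171]);
translate([442, 328, 158]) cube([31, 839, 171]);
translate([2402, 328, 158]) cube([31, 839, 171]);
translate([558, 274, 329]) cube([78, 947, 23]);
translate([698, 274, 329]) cube([78, 947, 23]);
translate([838, 274, 329]) cube([78, 947, 23]);
translate([978, 274, 329]) cube([78, 947, 23]);
translate([1118, 274, 329]) cube([78, 947, 23]);
translate([1258, 274, 329]) cube([78, 947, 23]);
translate([1398, 274, 329]) cube([78, 947, 23]);
translate([1538, 274, 329]) cube([78, 947, 23]);
translate([1678, 274, 329]) cube([78, 947, 23]);
translate([1818, 274, 329]) cube([78, 947, 23]);
translate([1958, 274, 329]) cube([78, 947, 23]);
translate([2098, 274, 329]) cube([78, 947, 23]);
translate([2238, 274, 329]) cube([78, 947, 23]);


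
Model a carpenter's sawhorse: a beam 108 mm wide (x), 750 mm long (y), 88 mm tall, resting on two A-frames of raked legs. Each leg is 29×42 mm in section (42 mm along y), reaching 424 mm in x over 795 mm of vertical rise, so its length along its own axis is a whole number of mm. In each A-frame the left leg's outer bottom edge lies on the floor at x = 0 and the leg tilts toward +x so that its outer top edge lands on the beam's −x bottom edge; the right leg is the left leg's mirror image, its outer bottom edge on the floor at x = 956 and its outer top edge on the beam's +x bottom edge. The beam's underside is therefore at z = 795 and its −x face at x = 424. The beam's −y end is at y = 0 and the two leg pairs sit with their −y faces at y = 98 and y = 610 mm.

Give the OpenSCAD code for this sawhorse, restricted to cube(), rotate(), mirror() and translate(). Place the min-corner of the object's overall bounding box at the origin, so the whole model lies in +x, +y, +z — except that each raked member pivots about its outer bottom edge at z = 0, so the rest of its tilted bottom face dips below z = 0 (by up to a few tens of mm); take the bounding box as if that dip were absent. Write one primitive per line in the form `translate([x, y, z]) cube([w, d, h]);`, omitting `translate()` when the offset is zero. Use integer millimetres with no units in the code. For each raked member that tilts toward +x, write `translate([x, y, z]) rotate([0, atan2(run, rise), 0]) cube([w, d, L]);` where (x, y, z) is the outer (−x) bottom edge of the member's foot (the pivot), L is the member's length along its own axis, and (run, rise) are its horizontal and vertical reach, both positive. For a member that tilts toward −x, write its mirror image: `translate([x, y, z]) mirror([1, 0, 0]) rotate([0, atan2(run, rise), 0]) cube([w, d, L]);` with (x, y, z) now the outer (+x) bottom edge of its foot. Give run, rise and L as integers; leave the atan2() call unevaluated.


translate([424, 0, 795]) cube([108, 750, 88]);
translate([0, 98, 0]) rotate([0, atan2(424, 795), 0]) cube([29, 42, 901]);
translate([956, 98, 0]) mirror([1, 0, 0]) rotate([0, atan2(424, 795), 0]) cube([29, 42, 901]);
translate([0, 610, 0]) rotate([0, atan2(424, 795), 0]) cube([29, 42, 901]);
translate([956, 610, 0]) mirror([1, 0, 0]) rotate([0, atan2(424, 795), 0]) cube([29, 42, 901]);


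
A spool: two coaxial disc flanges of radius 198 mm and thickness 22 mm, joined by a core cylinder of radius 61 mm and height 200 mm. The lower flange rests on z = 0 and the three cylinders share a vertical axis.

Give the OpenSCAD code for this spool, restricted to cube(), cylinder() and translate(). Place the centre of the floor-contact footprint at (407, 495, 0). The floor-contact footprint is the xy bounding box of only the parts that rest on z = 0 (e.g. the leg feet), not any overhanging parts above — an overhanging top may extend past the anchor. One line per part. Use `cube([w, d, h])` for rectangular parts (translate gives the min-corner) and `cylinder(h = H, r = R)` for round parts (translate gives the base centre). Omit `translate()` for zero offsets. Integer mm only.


translate([407, 495, 0]) cylinder(h = 22, r = 198);
translate([407, 495, 22]) cylinder(h = 200, r = 61);
translate([407, 495, 222]) cylinder(h = 22, r = 198);


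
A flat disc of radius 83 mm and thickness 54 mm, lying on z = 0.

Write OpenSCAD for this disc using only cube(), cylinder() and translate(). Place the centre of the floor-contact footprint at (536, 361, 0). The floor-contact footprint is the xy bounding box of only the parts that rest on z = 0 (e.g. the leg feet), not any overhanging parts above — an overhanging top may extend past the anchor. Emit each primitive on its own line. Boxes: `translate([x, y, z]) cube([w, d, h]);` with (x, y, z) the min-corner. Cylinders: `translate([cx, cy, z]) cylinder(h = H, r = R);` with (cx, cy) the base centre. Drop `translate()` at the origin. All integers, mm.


translate([536, 361, 0]) cylinder(h = 54, r = 83);


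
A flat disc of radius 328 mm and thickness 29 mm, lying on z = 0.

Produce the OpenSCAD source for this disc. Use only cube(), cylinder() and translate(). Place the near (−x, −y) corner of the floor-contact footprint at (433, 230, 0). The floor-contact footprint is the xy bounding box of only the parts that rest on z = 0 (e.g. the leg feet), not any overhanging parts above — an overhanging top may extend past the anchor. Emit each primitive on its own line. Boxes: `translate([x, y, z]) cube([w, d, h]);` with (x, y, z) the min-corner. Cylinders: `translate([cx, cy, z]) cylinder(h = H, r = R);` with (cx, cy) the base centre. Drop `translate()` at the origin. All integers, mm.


translate([761, 558, 0]) cylinder(h = 29, r = 328);


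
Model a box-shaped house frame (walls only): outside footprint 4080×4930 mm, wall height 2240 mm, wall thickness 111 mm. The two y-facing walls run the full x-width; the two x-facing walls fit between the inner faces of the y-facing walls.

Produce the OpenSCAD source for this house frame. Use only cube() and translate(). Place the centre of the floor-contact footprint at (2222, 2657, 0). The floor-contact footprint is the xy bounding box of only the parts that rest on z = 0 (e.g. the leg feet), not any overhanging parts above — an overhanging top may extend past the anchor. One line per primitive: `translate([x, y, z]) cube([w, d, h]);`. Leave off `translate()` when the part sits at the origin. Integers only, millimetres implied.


translate([182, 192, 0]) cube([4080, 111, 2240]);
translate([182, 5011, 0]) cube([4080, 111, 2240]);
translate([182, 303, 0]) cube([111, 4708, 2240]);
translate([4151, 303, 0]) cube([111, 4708, 2240]);


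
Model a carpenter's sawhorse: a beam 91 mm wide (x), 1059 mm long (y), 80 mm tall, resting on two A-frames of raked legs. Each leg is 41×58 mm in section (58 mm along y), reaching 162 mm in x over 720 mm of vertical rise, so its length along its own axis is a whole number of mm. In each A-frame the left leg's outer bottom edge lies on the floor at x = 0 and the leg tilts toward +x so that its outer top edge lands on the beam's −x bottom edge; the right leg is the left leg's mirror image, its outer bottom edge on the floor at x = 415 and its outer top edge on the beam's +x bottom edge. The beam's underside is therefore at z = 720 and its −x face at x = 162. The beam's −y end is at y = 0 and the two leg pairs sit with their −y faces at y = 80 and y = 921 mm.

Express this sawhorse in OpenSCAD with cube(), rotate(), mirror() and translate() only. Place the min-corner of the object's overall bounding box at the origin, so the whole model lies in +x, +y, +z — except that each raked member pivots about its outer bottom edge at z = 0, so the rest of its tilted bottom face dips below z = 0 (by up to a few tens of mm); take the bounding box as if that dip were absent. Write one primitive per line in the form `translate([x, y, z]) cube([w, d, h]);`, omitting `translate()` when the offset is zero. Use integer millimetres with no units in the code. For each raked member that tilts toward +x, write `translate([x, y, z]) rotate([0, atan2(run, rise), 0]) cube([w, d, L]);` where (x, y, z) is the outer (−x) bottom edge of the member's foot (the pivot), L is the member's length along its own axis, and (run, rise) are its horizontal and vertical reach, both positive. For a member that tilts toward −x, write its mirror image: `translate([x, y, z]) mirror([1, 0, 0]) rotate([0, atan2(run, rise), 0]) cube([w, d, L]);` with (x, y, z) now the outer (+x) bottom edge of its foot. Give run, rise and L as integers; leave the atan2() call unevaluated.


translate([162, 0, 720]) cube([91, 1059, 80]);
translate([0, 80, 0]) rotate([0, atan2(162, 720), 0]) cube([41, 58, 738]);
translate([415, 80, 0]) mirror([1, 0, 0]) rotate([0, atan2(162, 720), 0]) cube([41, 58, 738]);
translate([0, 921, 0]) rotate([0, atan2(162, 720), 0]) cube([41, 58, 738]);
translate([415, 921, 0]) mirror([1, 0, 0]) rotate([0, atan2(162, 720), 0]) cube([41, 58, 738]);


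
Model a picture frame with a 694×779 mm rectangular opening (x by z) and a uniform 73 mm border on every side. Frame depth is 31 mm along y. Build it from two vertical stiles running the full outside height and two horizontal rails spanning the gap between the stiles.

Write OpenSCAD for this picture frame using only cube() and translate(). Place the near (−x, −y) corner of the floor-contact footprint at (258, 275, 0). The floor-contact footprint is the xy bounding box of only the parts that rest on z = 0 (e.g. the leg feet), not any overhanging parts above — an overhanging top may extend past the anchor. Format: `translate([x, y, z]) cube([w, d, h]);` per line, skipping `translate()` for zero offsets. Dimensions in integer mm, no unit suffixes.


translate([258, 275, 0]) cube([73, 31, 925]);
translate([1025, 275, 0]) cube([73, 31, 925]);
translate([331, 275, 0]) cube([694, 31, 73]);
translate([331, 275, 852]) cube([694, 31, 73]);


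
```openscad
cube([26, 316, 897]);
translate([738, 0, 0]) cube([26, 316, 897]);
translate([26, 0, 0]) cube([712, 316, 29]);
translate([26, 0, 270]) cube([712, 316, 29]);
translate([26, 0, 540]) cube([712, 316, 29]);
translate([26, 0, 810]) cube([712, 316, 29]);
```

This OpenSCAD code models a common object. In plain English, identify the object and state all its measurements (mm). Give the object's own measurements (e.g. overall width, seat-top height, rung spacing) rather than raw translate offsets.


An open bookshelf. Two side panels, each 26 mm thick, 316 mm deep and 897 mm tall, stand 764 mm apart (outside-to-outside). Between them sit 4 shelves, each 29 mm thick and 316 mm deep, spanning the full gap between the sides. The bottom shelf rests on the floor (its underside at z = 0) and the clear gap between one shelf's top and the next shelf's underside is 241 mm.


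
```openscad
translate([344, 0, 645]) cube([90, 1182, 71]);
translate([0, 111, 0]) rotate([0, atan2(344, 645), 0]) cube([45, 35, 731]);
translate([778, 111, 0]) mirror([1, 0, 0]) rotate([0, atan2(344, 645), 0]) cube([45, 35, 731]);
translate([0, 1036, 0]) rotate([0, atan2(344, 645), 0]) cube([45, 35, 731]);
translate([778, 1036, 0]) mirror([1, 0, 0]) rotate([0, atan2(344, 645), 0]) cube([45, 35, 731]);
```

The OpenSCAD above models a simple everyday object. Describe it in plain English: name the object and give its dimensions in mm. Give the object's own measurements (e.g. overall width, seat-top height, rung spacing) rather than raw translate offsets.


A sawhorse. A 90×1182×71 mm beam (x, y, z) sits on two A-frame leg pairs. Each pair is two raked legs of 45×35 mm section (35 mm along y) splaying symmetrically in x. Each leg rises 645 mm vertically over 344 mm of horizontal reach and is 731 mm long along its own axis. Every leg's outer bottom edge rests on the floor and its outer top edge meets a bottom edge of the beam — the left legs (tilting toward +x) meet the beam's −x bottom edge, the right legs (their mirror images, tilting toward −x) meet its +x bottom edge — so the leg tops tuck under the beam, the beam's underside is 645 mm above the floor, and the feet are 778 mm apart outside-to-outside with the beam centred between them. The two leg pairs are set in 111 mm from either end of the beam.


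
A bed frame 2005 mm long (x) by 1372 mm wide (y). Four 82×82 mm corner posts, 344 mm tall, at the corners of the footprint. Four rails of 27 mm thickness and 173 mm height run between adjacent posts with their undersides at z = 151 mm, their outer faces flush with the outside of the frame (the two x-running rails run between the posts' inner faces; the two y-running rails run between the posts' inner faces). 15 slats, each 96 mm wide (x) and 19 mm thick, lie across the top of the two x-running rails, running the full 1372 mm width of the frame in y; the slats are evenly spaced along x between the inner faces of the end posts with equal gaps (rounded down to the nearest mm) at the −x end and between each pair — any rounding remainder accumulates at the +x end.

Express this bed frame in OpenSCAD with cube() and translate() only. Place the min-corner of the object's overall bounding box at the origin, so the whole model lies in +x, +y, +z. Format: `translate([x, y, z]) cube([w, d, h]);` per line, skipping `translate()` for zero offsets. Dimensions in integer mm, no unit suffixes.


cube([82, 82, 344]);
translate([0, 1290, 0]) cube([82, 82, 344]);
translate([1923, 0, 0]) cube([82, 82, 344]);
translate([1923, 1290, 0]) cube([82, 82, 344]);
translate([82, 0, 151]) cube([1841, 27, 173]);
translate([82, 1345, 151]) cube([1841, 27, 173]);
translate([0, 82, 151]) cube([27, 1208, 173]);
translate([1978, 82, 151]) cube([27, 1208, 173]);
translate([107, 0, 324]) cube([96, 1372, 19]);
translate([228, 0, 324]) cube([96, 1372, 19]);
translate([349, 0, 324]) cube([96, 1372, 19]);
translate([470, 0, 324]) cube([96, 1372, 19]);
translate([591, 0, 324]) cube([96, 1372, 19]);
translate([712, 0, 324]) cube([96, 1372, 19]);
translate([833, 0, 324]) cube([96, 1372, 19]);
translate([954, 0, 324]) cube([96, 1372, 19]);
translate([1075, 0, 324]) cube([96, 1372, 19]);
translate([1196, 0, 324]) cube([96, 1372, 19]);
translate([1317, 0, 324]) cube([96, 1372, 19]);
translate([1438, 0, 324]) cube([96, 1372, 19]);
translate([1559, 0, 324]) cube([96, 1372, 19]);
translate([1680, 0, 324]) cube([96, 1372, 19]);
translate([1801, 0, 324]) cube([96, 1372, 19]);


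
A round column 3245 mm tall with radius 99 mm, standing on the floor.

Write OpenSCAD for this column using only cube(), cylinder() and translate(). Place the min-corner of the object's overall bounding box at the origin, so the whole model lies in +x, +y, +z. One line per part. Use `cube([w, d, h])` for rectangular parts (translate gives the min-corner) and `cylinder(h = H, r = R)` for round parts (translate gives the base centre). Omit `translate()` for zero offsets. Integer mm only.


translate([99, 99, 0]) cylinder(h = 3245, r = 99);


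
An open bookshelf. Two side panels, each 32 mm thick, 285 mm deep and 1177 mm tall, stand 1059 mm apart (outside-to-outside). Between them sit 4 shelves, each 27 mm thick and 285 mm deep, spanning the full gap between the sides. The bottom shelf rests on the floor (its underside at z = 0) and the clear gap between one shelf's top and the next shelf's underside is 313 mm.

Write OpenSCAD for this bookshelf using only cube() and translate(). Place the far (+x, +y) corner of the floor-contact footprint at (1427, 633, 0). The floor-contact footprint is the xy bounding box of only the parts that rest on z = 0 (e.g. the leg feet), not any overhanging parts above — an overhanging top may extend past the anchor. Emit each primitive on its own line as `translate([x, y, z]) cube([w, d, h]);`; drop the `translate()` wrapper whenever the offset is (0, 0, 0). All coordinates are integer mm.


translate([368, 348, 0]) cube([32, 285, 1177]);
translate([1395, 348, 0]) cube([32, 285, 1177]);
translate([400, 348, 0]) cube([995, 285, 27]);
translate([400, 348, 340]) cube([995, 285, 27]);
translate([400, 348, 680]) cube([995, 285, 27]);
translate([400, 348, 1020]) cube([995, 285, 27]);
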